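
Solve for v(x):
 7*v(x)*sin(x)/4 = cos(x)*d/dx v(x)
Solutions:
 v(x) = C1/cos(x)^(7/4)


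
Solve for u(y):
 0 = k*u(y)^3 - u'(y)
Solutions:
 u(y) = -sqrt(2)*sqrt(-1/(C1 + k*y))/2
 u(y) = sqrt(2)*sqrt(-1/(C1 + k*y))/2


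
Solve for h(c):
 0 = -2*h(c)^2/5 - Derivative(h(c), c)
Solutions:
 h(c) = 5/(C1 + 2*c)


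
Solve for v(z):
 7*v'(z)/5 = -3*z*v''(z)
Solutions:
 v(z) = C1 + C2*z^(8/15)


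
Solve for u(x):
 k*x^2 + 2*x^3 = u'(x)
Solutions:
 u(x) = C1 + k*x^3/3 + x^4/2


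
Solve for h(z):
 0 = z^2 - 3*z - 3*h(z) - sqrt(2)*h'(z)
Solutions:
 h(z) = C1*exp(-3*sqrt(2)*z/2) + z^2/3 - z - 2*sqrt(2)*z/9 + 4/27 + sqrt(2)/3


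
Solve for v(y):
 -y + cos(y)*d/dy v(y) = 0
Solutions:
 v(y) = C1 + Integral(y/cos(y), y)


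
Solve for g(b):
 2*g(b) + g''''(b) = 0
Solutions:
 g(b) = (C1*sin(2^(3/4)*b/2) + C2*cos(2^(3/4)*b/2))*exp(-2^(3/4)*b/2) + (C3*sin(2^(3/4)*b/2) + C4*cos(2^(3/4)*b/2))*exp(2^(3/4)*b/2)


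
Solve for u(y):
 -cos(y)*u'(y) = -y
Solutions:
 u(y) = C1 + Integral(y/cos(y), y)


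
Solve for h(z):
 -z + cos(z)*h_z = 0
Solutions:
 h(z) = C1 + Integral(z/cos(z), z)


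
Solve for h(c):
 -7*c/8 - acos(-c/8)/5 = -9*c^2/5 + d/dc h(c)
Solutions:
 h(c) = C1 + 3*c^3/5 - 7*c^2/16 - c*acos(-c/8)/5 - sqrt(64 - c^2)/5


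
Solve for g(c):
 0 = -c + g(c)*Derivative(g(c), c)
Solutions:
 g(c) = -sqrt(C1 + c^2)
 g(c) = sqrt(C1 + c^2)


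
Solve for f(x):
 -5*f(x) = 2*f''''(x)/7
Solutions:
 f(x) = (C1*sin(70^(1/4)*x/2) + C2*cos(70^(1/4)*x/2))*exp(-70^(1/4)*x/2) + (C3*sin(70^(1/4)*x/2) + C4*cos(70^(1/4)*x/2))*exp(70^(1/4)*x/2)


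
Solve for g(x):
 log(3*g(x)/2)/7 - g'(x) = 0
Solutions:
 7*Integral(1/(-log(_y) - log(3) + log(2)), (_y, g(x))) = C1 - x


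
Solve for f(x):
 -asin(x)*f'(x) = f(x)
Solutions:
 f(x) = C1*exp(-Integral(1/asin(x), x))


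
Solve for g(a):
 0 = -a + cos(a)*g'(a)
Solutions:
 g(a) = C1 + Integral(a/cos(a), a)


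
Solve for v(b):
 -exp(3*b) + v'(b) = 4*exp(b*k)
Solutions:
 v(b) = C1 + exp(3*b)/3 + 4*exp(b*k)/k


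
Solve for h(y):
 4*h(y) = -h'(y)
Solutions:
 h(y) = C1*exp(-4*y)


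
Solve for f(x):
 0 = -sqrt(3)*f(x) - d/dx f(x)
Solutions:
 f(x) = C1*exp(-sqrt(3)*x)


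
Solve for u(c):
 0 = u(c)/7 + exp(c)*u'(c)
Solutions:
 u(c) = C1*exp(exp(-c)/7)


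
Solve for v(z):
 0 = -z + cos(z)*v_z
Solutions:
 v(z) = C1 + Integral(z/cos(z), z)


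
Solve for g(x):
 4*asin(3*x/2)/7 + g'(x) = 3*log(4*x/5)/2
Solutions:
 g(x) = C1 + 3*x*log(x)/2 - 4*x*asin(3*x/2)/7 - 3*x*log(5)/2 - 3*x/2 + 3*x*log(2) - 4*sqrt(4 - 9*x^2)/21


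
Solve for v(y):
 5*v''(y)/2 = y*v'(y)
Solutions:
 v(y) = C1 + C2*erfi(sqrt(5)*y/5)


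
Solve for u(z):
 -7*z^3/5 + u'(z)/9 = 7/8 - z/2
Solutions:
 u(z) = C1 + 63*z^4/20 - 9*z^2/4 + 63*z/8


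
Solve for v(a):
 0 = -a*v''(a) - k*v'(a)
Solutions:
 v(a) = C1 + a^(1 - re(k))*(C2*sin(log(a)*Abs(im(k))) + C3*cos(log(a)*im(k)))


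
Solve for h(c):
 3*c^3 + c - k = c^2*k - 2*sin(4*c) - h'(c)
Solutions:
 h(c) = C1 - 3*c^4/4 + c^3*k/3 - c^2/2 + c*k + cos(4*c)/2


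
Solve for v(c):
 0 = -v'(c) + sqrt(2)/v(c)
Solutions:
 v(c) = -sqrt(C1 + 2*sqrt(2)*c)
 v(c) = sqrt(C1 + 2*sqrt(2)*c)


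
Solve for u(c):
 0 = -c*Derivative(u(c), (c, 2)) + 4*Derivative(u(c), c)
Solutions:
 u(c) = C1 + C2*c^5


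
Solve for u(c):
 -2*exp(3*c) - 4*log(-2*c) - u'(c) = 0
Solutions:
 u(c) = C1 - 4*c*log(-c) + 4*c*(1 - log(2)) - 2*exp(3*c)/3


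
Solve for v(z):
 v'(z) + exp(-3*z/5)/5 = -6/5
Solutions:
 v(z) = C1 - 6*z/5 + exp(-3*z/5)/3


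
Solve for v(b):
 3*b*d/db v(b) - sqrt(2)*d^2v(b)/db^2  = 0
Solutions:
 v(b) = C1 + C2*erfi(2^(1/4)*sqrt(3)*b/2)


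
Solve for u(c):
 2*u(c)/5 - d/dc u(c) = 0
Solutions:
 u(c) = C1*exp(2*c/5)


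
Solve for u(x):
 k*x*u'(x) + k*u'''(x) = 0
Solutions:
 u(x) = C1 + Integral(C2*airyai(-x) + C3*airybi(-x), x)


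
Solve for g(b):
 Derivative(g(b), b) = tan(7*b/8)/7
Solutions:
 g(b) = C1 - 8*log(cos(7*b/8))/49


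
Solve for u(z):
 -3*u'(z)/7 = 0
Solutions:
 u(z) = C1


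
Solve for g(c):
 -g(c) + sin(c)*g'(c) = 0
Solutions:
 g(c) = C1*sqrt(cos(c) - 1)/sqrt(cos(c) + 1)


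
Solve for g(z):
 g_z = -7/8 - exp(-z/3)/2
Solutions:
 g(z) = C1 - 7*z/8 + 3*exp(-z/3)/2


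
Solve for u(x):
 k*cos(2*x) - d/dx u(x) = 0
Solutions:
 u(x) = C1 + k*sin(2*x)/2


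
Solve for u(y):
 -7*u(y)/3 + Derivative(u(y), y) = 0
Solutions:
 u(y) = C1*exp(7*y/3)


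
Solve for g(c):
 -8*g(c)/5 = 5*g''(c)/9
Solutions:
 g(c) = C1*sin(6*sqrt(2)*c/5) + C2*cos(6*sqrt(2)*c/5)


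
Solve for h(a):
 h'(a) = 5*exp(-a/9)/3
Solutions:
 h(a) = C1 - 15*exp(-a/9)


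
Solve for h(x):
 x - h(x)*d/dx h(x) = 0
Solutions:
 h(x) = -sqrt(C1 + x^2)
 h(x) = sqrt(C1 + x^2)


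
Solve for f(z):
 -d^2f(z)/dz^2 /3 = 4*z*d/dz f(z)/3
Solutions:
 f(z) = C1 + C2*erf(sqrt(2)*z)


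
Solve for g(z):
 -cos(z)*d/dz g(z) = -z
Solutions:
 g(z) = C1 + Integral(z/cos(z), z)


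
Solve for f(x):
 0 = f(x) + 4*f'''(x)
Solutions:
 f(x) = C3*exp(-2^(1/3)*x/2) + (C1*sin(2^(1/3)*sqrt(3)*x/4) + C2*cos(2^(1/3)*sqrt(3)*x/4))*exp(2^(1/3)*x/4)


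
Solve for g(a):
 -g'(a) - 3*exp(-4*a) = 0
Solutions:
 g(a) = C1 + 3*exp(-4*a)/4


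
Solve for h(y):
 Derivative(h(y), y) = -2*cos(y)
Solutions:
 h(y) = C1 - 2*sin(y)


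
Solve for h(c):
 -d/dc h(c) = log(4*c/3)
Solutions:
 h(c) = C1 - c*log(c) + c*log(3/4) + c


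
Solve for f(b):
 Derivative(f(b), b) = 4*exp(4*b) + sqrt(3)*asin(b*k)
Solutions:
 f(b) = C1 + sqrt(3)*Piecewise((b*asin(b*k) + sqrt(-b^2*k^2 + 1)/k, Ne(k, 0)), (0, True)) + exp(4*b)


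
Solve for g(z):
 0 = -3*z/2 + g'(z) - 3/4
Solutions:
 g(z) = C1 + 3*z^2/4 + 3*z/4


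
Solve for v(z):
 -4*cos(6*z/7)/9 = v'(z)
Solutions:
 v(z) = C1 - 14*sin(6*z/7)/27


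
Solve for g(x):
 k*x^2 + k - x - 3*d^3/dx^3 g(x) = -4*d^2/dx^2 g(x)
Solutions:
 g(x) = C1 + C2*x + C3*exp(4*x/3) - k*x^4/48 + x^3*(2 - 3*k)/48 + x^2*(6 - 17*k)/64


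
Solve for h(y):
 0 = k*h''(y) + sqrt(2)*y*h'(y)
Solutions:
 h(y) = C1 + C2*sqrt(k)*erf(2^(3/4)*y*sqrt(1/k)/2)


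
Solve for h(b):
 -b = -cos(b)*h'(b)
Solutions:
 h(b) = C1 + Integral(b/cos(b), b)


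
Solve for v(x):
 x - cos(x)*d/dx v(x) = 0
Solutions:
 v(x) = C1 + Integral(x/cos(x), x)


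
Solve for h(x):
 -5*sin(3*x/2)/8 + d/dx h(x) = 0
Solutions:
 h(x) = C1 - 5*cos(3*x/2)/12


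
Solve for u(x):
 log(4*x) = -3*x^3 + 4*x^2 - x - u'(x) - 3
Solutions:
 u(x) = C1 - 3*x^4/4 + 4*x^3/3 - x^2/2 - x*log(x) - 2*x - x*log(4)


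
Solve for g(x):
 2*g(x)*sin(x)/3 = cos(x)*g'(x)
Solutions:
 g(x) = C1/cos(x)^(2/3)


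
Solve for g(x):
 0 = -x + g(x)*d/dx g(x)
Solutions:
 g(x) = -sqrt(C1 + x^2)
 g(x) = sqrt(C1 + x^2)


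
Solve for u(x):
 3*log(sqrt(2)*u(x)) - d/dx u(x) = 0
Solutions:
 -2*Integral(1/(2*log(_y) + log(2)), (_y, u(x)))/3 = C1 - x


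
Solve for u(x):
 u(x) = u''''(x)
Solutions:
 u(x) = C1*exp(-x) + C2*exp(x) + C3*sin(x) + C4*cos(x)


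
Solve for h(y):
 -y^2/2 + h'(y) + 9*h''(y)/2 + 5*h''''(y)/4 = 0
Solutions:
 h(y) = C1 + C2*exp(-10^(1/3)*y*(-(5 + sqrt(295))^(1/3) + 3*10^(1/3)/(5 + sqrt(295))^(1/3))/10)*sin(10^(1/3)*sqrt(3)*y*(3*10^(1/3)/(5 + sqrt(295))^(1/3) + (5 + sqrt(295))^(1/3))/10) + C3*exp(-10^(1/3)*y*(-(5 + sqrt(295))^(1/3) + 3*10^(1/3)/(5 + sqrt(295))^(1/3))/10)*cos(10^(1/3)*sqrt(3)*y*(3*10^(1/3)/(5 + sqrt(295))^(1/3) + (5 + sqrt(295))^(1/3))/10) + C4*exp(10^(1/3)*y*(-(5 + sqrt(295))^(1/3) + 3*10^(1/3)/(5 + sqrt(295))^(1/3))/5) + y^3/6 - 9*y^2/4 + 81*y/4


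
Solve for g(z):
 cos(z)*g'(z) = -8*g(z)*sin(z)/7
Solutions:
 g(z) = C1*cos(z)^(8/7)


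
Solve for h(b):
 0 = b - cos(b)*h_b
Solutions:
 h(b) = C1 + Integral(b/cos(b), b)


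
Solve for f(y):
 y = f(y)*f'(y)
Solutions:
 f(y) = -sqrt(C1 + y^2)
 f(y) = sqrt(C1 + y^2)


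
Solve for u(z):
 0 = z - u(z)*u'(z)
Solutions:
 u(z) = -sqrt(C1 + z^2)
 u(z) = sqrt(C1 + z^2)


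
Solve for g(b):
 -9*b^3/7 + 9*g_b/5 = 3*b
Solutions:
 g(b) = C1 + 5*b^4/28 + 5*b^2/6


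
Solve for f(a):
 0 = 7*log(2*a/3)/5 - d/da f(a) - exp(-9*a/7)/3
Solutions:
 f(a) = C1 + 7*a*log(a)/5 + 7*a*(-log(3) - 1 + log(2))/5 + 7*exp(-9*a/7)/27


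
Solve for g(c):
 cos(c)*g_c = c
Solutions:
 g(c) = C1 + Integral(c/cos(c), c)


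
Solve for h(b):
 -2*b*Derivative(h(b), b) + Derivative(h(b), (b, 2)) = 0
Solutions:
 h(b) = C1 + C2*erfi(b)


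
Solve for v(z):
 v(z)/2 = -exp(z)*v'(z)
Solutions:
 v(z) = C1*exp(exp(-z)/2)


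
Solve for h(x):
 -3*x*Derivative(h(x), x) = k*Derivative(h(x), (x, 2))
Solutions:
 h(x) = C1 + C2*sqrt(k)*erf(sqrt(6)*x*sqrt(1/k)/2)


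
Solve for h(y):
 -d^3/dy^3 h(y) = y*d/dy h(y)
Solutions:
 h(y) = C1 + Integral(C2*airyai(-y) + C3*airybi(-y), y)


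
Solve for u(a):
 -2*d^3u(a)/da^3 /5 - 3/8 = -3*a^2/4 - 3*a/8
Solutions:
 u(a) = C1 + C2*a + C3*a^2 + a^5/32 + 5*a^4/128 - 5*a^3/32


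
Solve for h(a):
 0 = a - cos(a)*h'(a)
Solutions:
 h(a) = C1 + Integral(a/cos(a), a)


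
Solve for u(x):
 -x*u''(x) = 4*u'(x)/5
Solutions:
 u(x) = C1 + C2*x^(1/5)


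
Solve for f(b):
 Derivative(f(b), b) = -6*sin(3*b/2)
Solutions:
 f(b) = C1 + 4*cos(3*b/2)


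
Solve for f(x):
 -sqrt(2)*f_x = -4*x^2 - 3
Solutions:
 f(x) = C1 + 2*sqrt(2)*x^3/3 + 3*sqrt(2)*x/2


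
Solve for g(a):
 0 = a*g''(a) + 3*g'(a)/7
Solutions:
 g(a) = C1 + C2*a^(4/7)


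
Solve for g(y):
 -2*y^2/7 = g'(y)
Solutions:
 g(y) = C1 - 2*y^3/21


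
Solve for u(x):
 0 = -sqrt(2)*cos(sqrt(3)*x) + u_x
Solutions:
 u(x) = C1 + sqrt(6)*sin(sqrt(3)*x)/3


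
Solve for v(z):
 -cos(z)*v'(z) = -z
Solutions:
 v(z) = C1 + Integral(z/cos(z), z)


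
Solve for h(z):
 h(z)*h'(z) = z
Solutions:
 h(z) = -sqrt(C1 + z^2)
 h(z) = sqrt(C1 + z^2)


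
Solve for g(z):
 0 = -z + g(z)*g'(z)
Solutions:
 g(z) = -sqrt(C1 + z^2)
 g(z) = sqrt(C1 + z^2)


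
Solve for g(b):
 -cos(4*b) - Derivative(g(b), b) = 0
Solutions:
 g(b) = C1 - sin(4*b)/4


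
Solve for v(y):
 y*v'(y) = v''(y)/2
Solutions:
 v(y) = C1 + C2*erfi(y)


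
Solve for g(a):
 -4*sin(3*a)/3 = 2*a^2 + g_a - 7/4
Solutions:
 g(a) = C1 - 2*a^3/3 + 7*a/4 + 4*cos(3*a)/9


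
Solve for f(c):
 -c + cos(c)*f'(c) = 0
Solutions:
 f(c) = C1 + Integral(c/cos(c), c)


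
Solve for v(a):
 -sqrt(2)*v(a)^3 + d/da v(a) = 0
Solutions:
 v(a) = -sqrt(2)*sqrt(-1/(C1 + sqrt(2)*a))/2
 v(a) = sqrt(2)*sqrt(-1/(C1 + sqrt(2)*a))/2


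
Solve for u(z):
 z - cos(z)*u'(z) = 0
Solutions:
 u(z) = C1 + Integral(z/cos(z), z)


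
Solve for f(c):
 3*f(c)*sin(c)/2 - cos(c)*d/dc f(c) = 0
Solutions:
 f(c) = C1/cos(c)^(3/2)


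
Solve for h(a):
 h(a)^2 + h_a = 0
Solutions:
 h(a) = 1/(C1 + a)


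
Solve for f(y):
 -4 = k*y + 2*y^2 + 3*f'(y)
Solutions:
 f(y) = C1 - k*y^2/6 - 2*y^3/9 - 4*y/3


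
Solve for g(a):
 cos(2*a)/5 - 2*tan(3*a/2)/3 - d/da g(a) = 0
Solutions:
 g(a) = C1 + 4*log(cos(3*a/2))/9 + sin(2*a)/10


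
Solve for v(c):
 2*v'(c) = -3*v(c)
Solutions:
 v(c) = C1*exp(-3*c/2)


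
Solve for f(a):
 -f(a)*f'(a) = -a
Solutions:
 f(a) = -sqrt(C1 + a^2)
 f(a) = sqrt(C1 + a^2)


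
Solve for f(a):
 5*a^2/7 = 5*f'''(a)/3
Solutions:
 f(a) = C1 + C2*a + C3*a^2 + a^5/140


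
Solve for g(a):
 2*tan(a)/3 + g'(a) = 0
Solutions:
 g(a) = C1 + 2*log(cos(a))/3


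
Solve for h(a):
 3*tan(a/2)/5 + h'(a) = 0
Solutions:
 h(a) = C1 + 6*log(cos(a/2))/5


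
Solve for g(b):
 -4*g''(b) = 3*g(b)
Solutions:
 g(b) = C1*sin(sqrt(3)*b/2) + C2*cos(sqrt(3)*b/2)


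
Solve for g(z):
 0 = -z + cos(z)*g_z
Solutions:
 g(z) = C1 + Integral(z/cos(z), z)


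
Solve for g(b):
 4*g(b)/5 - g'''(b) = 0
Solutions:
 g(b) = C3*exp(10^(2/3)*b/5) + (C1*sin(10^(2/3)*sqrt(3)*b/10) + C2*cos(10^(2/3)*sqrt(3)*b/10))*exp(-10^(2/3)*b/10)


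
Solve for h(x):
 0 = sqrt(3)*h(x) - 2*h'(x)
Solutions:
 h(x) = C1*exp(sqrt(3)*x/2)


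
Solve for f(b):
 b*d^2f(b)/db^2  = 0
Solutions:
 f(b) = C1 + C2*b


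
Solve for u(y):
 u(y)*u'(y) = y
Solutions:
 u(y) = -sqrt(C1 + y^2)
 u(y) = sqrt(C1 + y^2)


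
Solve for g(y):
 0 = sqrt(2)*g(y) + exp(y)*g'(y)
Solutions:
 g(y) = C1*exp(sqrt(2)*exp(-y))


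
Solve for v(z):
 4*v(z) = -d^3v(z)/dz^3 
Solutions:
 v(z) = C3*exp(-2^(2/3)*z) + (C1*sin(2^(2/3)*sqrt(3)*z/2) + C2*cos(2^(2/3)*sqrt(3)*z/2))*exp(2^(2/3)*z/2)


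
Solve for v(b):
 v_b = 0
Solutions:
 v(b) = C1


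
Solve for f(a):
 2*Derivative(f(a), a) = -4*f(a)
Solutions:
 f(a) = C1*exp(-2*a)


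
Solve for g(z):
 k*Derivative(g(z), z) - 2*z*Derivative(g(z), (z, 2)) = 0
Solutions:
 g(z) = C1 + z^(re(k)/2 + 1)*(C2*sin(log(z)*Abs(im(k))/2) + C3*cos(log(z)*im(k)/2))


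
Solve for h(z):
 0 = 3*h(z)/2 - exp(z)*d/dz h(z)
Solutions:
 h(z) = C1*exp(-3*exp(-z)/2)


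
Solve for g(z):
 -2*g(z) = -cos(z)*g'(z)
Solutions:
 g(z) = C1*(sin(z) + 1)/(sin(z) - 1)


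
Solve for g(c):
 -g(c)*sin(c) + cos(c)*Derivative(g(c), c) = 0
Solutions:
 g(c) = C1/cos(c)


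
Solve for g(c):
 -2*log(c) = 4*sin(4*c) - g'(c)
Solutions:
 g(c) = C1 + 2*c*log(c) - 2*c - cos(4*c)


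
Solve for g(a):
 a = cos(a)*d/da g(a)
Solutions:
 g(a) = C1 + Integral(a/cos(a), a)


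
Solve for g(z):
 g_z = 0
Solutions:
 g(z) = C1


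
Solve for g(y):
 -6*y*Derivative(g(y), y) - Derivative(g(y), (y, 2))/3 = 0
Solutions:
 g(y) = C1 + C2*erf(3*y)


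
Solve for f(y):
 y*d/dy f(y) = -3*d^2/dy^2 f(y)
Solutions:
 f(y) = C1 + C2*erf(sqrt(6)*y/6)


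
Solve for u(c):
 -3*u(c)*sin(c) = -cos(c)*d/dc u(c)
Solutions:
 u(c) = C1/cos(c)^3


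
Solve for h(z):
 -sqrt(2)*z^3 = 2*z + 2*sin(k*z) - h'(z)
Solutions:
 h(z) = C1 + sqrt(2)*z^4/4 + z^2 - 2*cos(k*z)/k


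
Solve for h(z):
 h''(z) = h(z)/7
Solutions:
 h(z) = C1*exp(-sqrt(7)*z/7) + C2*exp(sqrt(7)*z/7)


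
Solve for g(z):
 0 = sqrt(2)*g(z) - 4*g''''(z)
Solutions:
 g(z) = C1*exp(-2^(5/8)*z/2) + C2*exp(2^(5/8)*z/2) + C3*sin(2^(5/8)*z/2) + C4*cos(2^(5/8)*z/2)


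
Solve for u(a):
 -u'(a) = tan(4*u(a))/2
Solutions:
 u(a) = -asin(C1*exp(-2*a))/4 + pi/4
 u(a) = asin(C1*exp(-2*a))/4


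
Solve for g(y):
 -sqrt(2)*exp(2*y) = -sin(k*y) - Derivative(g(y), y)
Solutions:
 g(y) = C1 + sqrt(2)*exp(2*y)/2 + cos(k*y)/k


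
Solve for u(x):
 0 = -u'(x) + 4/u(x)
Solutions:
 u(x) = -sqrt(C1 + 8*x)
 u(x) = sqrt(C1 + 8*x)


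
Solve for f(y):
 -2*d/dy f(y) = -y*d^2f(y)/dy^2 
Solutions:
 f(y) = C1 + C2*y^3


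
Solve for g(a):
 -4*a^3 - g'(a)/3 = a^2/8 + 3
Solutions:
 g(a) = C1 - 3*a^4 - a^3/8 - 9*a


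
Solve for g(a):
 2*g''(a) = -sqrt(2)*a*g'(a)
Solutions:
 g(a) = C1 + C2*erf(2^(1/4)*a/2)


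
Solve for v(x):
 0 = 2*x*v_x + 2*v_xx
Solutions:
 v(x) = C1 + C2*erf(sqrt(2)*x/2)


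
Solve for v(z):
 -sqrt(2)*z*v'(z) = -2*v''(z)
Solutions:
 v(z) = C1 + C2*erfi(2^(1/4)*z/2)


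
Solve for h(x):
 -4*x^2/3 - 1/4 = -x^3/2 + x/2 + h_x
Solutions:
 h(x) = C1 + x^4/8 - 4*x^3/9 - x^2/4 - x/4


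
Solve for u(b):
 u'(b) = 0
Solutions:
 u(b) = C1


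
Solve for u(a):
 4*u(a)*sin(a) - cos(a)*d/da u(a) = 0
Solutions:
 u(a) = C1/cos(a)^4


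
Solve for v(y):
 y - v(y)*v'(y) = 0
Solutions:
 v(y) = -sqrt(C1 + y^2)
 v(y) = sqrt(C1 + y^2)


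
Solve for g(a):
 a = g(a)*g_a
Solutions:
 g(a) = -sqrt(C1 + a^2)
 g(a) = sqrt(C1 + a^2)


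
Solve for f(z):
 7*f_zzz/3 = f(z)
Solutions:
 f(z) = C3*exp(3^(1/3)*7^(2/3)*z/7) + (C1*sin(3^(5/6)*7^(2/3)*z/14) + C2*cos(3^(5/6)*7^(2/3)*z/14))*exp(-3^(1/3)*7^(2/3)*z/14)


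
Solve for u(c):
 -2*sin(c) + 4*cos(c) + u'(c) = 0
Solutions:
 u(c) = C1 - 4*sin(c) - 2*cos(c)


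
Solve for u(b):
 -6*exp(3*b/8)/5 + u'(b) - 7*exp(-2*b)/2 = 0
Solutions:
 u(b) = C1 + 16*exp(3*b/8)/5 - 7*exp(-2*b)/4


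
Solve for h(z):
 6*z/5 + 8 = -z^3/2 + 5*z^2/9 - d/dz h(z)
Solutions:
 h(z) = C1 - z^4/8 + 5*z^3/27 - 3*z^2/5 - 8*z


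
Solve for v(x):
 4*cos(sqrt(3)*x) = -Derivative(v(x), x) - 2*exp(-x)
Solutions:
 v(x) = C1 - 4*sqrt(3)*sin(sqrt(3)*x)/3 + 2*exp(-x)


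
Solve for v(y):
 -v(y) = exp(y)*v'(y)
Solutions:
 v(y) = C1*exp(exp(-y))


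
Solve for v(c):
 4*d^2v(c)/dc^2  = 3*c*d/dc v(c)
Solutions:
 v(c) = C1 + C2*erfi(sqrt(6)*c/4)


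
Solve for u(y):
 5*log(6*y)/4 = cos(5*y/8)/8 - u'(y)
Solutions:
 u(y) = C1 - 5*y*log(y)/4 - 5*y*log(6)/4 + 5*y/4 + sin(5*y/8)/5


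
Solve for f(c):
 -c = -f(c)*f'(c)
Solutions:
 f(c) = -sqrt(C1 + c^2)
 f(c) = sqrt(C1 + c^2)


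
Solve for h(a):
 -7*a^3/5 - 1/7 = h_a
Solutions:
 h(a) = C1 - 7*a^4/20 - a/7


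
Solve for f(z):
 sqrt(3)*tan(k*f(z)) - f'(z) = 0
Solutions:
 f(z) = Piecewise((-asin(exp(C1*k + sqrt(3)*k*z))/k + pi/k, Ne(k, 0)), (nan, True))
 f(z) = Piecewise((asin(exp(C1*k + sqrt(3)*k*z))/k, Ne(k, 0)), (nan, True))


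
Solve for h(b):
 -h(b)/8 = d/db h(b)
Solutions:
 h(b) = C1*exp(-b/8)


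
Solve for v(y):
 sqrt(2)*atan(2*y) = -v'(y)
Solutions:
 v(y) = C1 - sqrt(2)*(y*atan(2*y) - log(4*y^2 + 1)/4)


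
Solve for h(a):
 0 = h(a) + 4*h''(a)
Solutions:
 h(a) = C1*sin(a/2) + C2*cos(a/2)


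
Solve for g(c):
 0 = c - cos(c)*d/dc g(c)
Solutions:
 g(c) = C1 + Integral(c/cos(c), c)


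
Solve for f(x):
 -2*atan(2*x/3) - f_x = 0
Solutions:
 f(x) = C1 - 2*x*atan(2*x/3) + 3*log(4*x^2 + 9)/2


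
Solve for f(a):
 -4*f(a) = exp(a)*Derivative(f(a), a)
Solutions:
 f(a) = C1*exp(4*exp(-a))


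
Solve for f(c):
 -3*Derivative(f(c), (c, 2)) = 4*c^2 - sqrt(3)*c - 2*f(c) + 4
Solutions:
 f(c) = C1*exp(-sqrt(6)*c/3) + C2*exp(sqrt(6)*c/3) + 2*c^2 - sqrt(3)*c/2 + 8


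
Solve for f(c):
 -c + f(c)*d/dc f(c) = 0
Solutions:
 f(c) = -sqrt(C1 + c^2)
 f(c) = sqrt(C1 + c^2)


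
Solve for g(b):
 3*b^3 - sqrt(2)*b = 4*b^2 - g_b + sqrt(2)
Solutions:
 g(b) = C1 - 3*b^4/4 + 4*b^3/3 + sqrt(2)*b^2/2 + sqrt(2)*b


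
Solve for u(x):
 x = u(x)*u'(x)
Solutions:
 u(x) = -sqrt(C1 + x^2)
 u(x) = sqrt(C1 + x^2)


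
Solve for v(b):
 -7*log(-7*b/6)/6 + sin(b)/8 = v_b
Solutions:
 v(b) = C1 - 7*b*log(-b)/6 - 7*b*log(7)/6 + 7*b/6 + 7*b*log(6)/6 - cos(b)/8


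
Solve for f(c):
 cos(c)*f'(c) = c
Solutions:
 f(c) = C1 + Integral(c/cos(c), c)


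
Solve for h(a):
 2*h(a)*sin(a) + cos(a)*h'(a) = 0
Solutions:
 h(a) = C1*cos(a)^2


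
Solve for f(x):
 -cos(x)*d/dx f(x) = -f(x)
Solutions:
 f(x) = C1*sqrt(sin(x) + 1)/sqrt(sin(x) - 1)


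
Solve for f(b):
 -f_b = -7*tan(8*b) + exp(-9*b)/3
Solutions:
 f(b) = C1 + 7*log(tan(8*b)^2 + 1)/16 + exp(-9*b)/27


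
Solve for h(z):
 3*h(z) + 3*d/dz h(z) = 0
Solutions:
 h(z) = C1*exp(-z)


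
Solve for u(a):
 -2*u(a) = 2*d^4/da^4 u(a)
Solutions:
 u(a) = (C1*sin(sqrt(2)*a/2) + C2*cos(sqrt(2)*a/2))*exp(-sqrt(2)*a/2) + (C3*sin(sqrt(2)*a/2) + C4*cos(sqrt(2)*a/2))*exp(sqrt(2)*a/2)


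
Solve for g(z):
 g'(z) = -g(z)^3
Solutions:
 g(z) = -sqrt(2)*sqrt(-1/(C1 - z))/2
 g(z) = sqrt(2)*sqrt(-1/(C1 - z))/2


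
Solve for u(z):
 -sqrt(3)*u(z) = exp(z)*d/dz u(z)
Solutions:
 u(z) = C1*exp(sqrt(3)*exp(-z))


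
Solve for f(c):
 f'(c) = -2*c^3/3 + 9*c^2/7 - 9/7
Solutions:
 f(c) = C1 - c^4/6 + 3*c^3/7 - 9*c/7


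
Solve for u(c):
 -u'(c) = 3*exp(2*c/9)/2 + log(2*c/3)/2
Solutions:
 u(c) = C1 - c*log(c)/2 + c*(-log(2) + 1 + log(3))/2 - 27*exp(2*c/9)/4


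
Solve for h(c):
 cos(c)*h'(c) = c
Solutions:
 h(c) = C1 + Integral(c/cos(c), c)


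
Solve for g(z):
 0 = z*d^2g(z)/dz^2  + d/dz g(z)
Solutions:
 g(z) = C1 + C2*log(z)


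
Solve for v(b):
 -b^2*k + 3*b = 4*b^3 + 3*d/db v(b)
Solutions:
 v(b) = C1 - b^4/3 - b^3*k/9 + b^2/2


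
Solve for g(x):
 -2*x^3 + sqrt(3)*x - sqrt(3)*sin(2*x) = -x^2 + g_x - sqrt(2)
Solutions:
 g(x) = C1 - x^4/2 + x^3/3 + sqrt(3)*x^2/2 + sqrt(2)*x + sqrt(3)*cos(2*x)/2


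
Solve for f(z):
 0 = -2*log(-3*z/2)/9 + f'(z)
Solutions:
 f(z) = C1 + 2*z*log(-z)/9 + 2*z*(-1 - log(2) + log(3))/9


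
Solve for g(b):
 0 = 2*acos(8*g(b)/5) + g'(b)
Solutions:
 Integral(1/acos(8*_y/5), (_y, g(b))) = C1 - 2*b


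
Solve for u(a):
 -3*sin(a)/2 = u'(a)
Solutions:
 u(a) = C1 + 3*cos(a)/2


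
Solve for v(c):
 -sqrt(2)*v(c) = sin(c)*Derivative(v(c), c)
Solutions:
 v(c) = C1*(cos(c) + 1)^(sqrt(2)/2)/(cos(c) - 1)^(sqrt(2)/2)


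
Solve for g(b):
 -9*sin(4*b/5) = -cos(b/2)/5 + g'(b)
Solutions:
 g(b) = C1 + 2*sin(b/2)/5 + 45*cos(4*b/5)/4


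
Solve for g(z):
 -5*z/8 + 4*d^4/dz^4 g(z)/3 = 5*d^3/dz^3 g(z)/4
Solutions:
 g(z) = C1 + C2*z + C3*z^2 + C4*exp(15*z/16) - z^4/48 - 4*z^3/45


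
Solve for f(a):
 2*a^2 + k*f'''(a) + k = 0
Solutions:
 f(a) = C1 + C2*a + C3*a^2 - a^5/(30*k) - a^3/6


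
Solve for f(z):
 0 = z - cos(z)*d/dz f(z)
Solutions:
 f(z) = C1 + Integral(z/cos(z), z)


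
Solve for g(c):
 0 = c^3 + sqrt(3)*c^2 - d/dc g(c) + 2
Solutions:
 g(c) = C1 + c^4/4 + sqrt(3)*c^3/3 + 2*c


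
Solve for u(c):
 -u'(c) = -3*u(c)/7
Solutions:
 u(c) = C1*exp(3*c/7)


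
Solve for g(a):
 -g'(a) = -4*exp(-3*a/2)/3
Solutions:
 g(a) = C1 - 8*exp(-3*a/2)/9


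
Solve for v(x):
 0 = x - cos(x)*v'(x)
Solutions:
 v(x) = C1 + Integral(x/cos(x), x)


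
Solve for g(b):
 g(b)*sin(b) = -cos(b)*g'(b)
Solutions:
 g(b) = C1*cos(b)


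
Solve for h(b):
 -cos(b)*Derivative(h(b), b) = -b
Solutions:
 h(b) = C1 + Integral(b/cos(b), b)


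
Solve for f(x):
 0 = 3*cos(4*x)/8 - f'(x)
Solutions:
 f(x) = C1 + 3*sin(4*x)/32


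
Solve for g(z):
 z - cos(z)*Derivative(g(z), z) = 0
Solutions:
 g(z) = C1 + Integral(z/cos(z), z)


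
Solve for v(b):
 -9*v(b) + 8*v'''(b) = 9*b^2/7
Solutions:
 v(b) = C3*exp(3^(2/3)*b/2) - b^2/7 + (C1*sin(3*3^(1/6)*b/4) + C2*cos(3*3^(1/6)*b/4))*exp(-3^(2/3)*b/4)


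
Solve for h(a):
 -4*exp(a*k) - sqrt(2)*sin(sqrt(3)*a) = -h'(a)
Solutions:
 h(a) = C1 - sqrt(6)*cos(sqrt(3)*a)/3 + 4*exp(a*k)/k


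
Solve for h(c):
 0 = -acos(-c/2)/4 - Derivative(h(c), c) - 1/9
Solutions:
 h(c) = C1 - c*acos(-c/2)/4 - c/9 - sqrt(4 - c^2)/4


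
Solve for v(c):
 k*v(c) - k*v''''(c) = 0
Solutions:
 v(c) = C1*exp(-c) + C2*exp(c) + C3*sin(c) + C4*cos(c)


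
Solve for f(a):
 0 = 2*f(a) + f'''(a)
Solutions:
 f(a) = C3*exp(-2^(1/3)*a) + (C1*sin(2^(1/3)*sqrt(3)*a/2) + C2*cos(2^(1/3)*sqrt(3)*a/2))*exp(2^(1/3)*a/2)


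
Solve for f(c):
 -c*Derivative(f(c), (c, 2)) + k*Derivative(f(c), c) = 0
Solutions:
 f(c) = C1 + c^(re(k) + 1)*(C2*sin(log(c)*Abs(im(k))) + C3*cos(log(c)*im(k)))


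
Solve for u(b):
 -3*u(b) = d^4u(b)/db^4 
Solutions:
 u(b) = (C1*sin(sqrt(2)*3^(1/4)*b/2) + C2*cos(sqrt(2)*3^(1/4)*b/2))*exp(-sqrt(2)*3^(1/4)*b/2) + (C3*sin(sqrt(2)*3^(1/4)*b/2) + C4*cos(sqrt(2)*3^(1/4)*b/2))*exp(sqrt(2)*3^(1/4)*b/2)


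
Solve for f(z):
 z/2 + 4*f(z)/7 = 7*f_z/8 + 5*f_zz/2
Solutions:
 f(z) = C1*exp(z*(-49 + sqrt(20321))/280) + C2*exp(-z*(49 + sqrt(20321))/280) - 7*z/8 - 343/256


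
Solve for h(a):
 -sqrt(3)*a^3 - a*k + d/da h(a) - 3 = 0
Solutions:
 h(a) = C1 + sqrt(3)*a^4/4 + a^2*k/2 + 3*a


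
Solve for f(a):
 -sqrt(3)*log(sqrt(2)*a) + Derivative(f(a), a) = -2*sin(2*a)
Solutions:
 f(a) = C1 + sqrt(3)*a*(log(a) - 1) + sqrt(3)*a*log(2)/2 + cos(2*a)


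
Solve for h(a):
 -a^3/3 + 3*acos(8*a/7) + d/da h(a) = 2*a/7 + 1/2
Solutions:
 h(a) = C1 + a^4/12 + a^2/7 - 3*a*acos(8*a/7) + a/2 + 3*sqrt(49 - 64*a^2)/8


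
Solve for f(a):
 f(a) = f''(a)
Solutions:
 f(a) = C1*exp(-a) + C2*exp(a)


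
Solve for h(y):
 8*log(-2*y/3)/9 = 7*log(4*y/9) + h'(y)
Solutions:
 h(y) = C1 - 55*y*log(y)/9 + y*(-118*log(2) + 55 + 118*log(3) + 8*I*pi)/9


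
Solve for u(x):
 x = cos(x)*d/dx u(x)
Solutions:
 u(x) = C1 + Integral(x/cos(x), x)


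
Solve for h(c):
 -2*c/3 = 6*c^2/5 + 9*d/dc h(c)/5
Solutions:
 h(c) = C1 - 2*c^3/9 - 5*c^2/27


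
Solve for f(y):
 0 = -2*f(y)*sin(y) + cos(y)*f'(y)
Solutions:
 f(y) = C1/cos(y)^2


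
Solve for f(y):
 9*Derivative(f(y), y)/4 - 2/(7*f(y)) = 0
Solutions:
 f(y) = -sqrt(C1 + 112*y)/21
 f(y) = sqrt(C1 + 112*y)/21


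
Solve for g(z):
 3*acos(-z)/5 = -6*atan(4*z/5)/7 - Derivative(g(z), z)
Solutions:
 g(z) = C1 - 3*z*acos(-z)/5 - 6*z*atan(4*z/5)/7 - 3*sqrt(1 - z^2)/5 + 15*log(16*z^2 + 25)/28


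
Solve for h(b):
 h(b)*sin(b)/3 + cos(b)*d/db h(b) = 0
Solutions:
 h(b) = C1*cos(b)^(1/3)


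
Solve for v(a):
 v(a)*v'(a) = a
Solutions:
 v(a) = -sqrt(C1 + a^2)
 v(a) = sqrt(C1 + a^2)


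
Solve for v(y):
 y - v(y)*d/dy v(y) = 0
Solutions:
 v(y) = -sqrt(C1 + y^2)
 v(y) = sqrt(C1 + y^2)


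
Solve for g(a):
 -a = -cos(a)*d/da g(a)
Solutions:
 g(a) = C1 + Integral(a/cos(a), a)


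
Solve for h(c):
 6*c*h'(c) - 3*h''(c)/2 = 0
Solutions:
 h(c) = C1 + C2*erfi(sqrt(2)*c)


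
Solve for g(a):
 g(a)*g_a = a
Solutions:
 g(a) = -sqrt(C1 + a^2)
 g(a) = sqrt(C1 + a^2)


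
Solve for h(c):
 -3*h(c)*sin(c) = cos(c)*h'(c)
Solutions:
 h(c) = C1*cos(c)^3


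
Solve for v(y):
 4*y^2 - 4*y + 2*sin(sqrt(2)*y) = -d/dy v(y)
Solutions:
 v(y) = C1 - 4*y^3/3 + 2*y^2 + sqrt(2)*cos(sqrt(2)*y)


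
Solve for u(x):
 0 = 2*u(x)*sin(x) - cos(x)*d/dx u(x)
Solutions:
 u(x) = C1/cos(x)^2


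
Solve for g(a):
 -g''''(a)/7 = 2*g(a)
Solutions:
 g(a) = (C1*sin(2^(3/4)*7^(1/4)*a/2) + C2*cos(2^(3/4)*7^(1/4)*a/2))*exp(-2^(3/4)*7^(1/4)*a/2) + (C3*sin(2^(3/4)*7^(1/4)*a/2) + C4*cos(2^(3/4)*7^(1/4)*a/2))*exp(2^(3/4)*7^(1/4)*a/2)


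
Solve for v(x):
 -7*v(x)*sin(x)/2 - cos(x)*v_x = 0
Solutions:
 v(x) = C1*cos(x)^(7/2)


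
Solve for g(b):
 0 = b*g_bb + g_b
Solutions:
 g(b) = C1 + C2*log(b)


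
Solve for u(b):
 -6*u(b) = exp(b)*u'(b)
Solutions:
 u(b) = C1*exp(6*exp(-b))


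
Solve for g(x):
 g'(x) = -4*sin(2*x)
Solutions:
 g(x) = C1 + 2*cos(2*x)


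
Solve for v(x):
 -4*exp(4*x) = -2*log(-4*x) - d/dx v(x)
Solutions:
 v(x) = C1 - 2*x*log(-x) + 2*x*(1 - 2*log(2)) + exp(4*x)


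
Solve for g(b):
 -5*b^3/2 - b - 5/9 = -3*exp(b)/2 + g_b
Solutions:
 g(b) = C1 - 5*b^4/8 - b^2/2 - 5*b/9 + 3*exp(b)/2


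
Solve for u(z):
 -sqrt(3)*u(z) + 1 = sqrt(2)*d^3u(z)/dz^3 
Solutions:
 u(z) = C3*exp(-2^(5/6)*3^(1/6)*z/2) + (C1*sin(2^(5/6)*3^(2/3)*z/4) + C2*cos(2^(5/6)*3^(2/3)*z/4))*exp(2^(5/6)*3^(1/6)*z/4) + sqrt(3)/3


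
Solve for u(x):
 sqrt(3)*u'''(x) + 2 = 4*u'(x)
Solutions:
 u(x) = C1 + C2*exp(-2*3^(3/4)*x/3) + C3*exp(2*3^(3/4)*x/3) + x/2


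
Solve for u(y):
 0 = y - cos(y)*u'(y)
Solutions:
 u(y) = C1 + Integral(y/cos(y), y)


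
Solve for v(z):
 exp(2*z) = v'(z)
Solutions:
 v(z) = C1 + exp(2*z)/2


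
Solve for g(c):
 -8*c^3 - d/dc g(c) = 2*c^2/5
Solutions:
 g(c) = C1 - 2*c^4 - 2*c^3/15


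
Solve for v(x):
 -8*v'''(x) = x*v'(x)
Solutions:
 v(x) = C1 + Integral(C2*airyai(-x/2) + C3*airybi(-x/2), x)


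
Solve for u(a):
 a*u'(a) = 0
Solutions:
 u(a) = C1


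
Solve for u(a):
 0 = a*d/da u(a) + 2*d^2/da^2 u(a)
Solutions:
 u(a) = C1 + C2*erf(a/2)


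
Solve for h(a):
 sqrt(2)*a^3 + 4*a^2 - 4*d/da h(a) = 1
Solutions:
 h(a) = C1 + sqrt(2)*a^4/16 + a^3/3 - a/4


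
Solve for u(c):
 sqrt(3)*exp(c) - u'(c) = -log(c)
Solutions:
 u(c) = C1 + c*log(c) - c + sqrt(3)*exp(c)


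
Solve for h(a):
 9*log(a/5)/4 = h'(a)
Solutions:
 h(a) = C1 + 9*a*log(a)/4 - 9*a*log(5)/4 - 9*a/4


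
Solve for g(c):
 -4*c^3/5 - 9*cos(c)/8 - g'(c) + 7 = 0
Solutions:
 g(c) = C1 - c^4/5 + 7*c - 9*sin(c)/8


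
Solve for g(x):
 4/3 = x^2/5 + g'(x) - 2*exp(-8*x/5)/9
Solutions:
 g(x) = C1 - x^3/15 + 4*x/3 - 5*exp(-8*x/5)/36


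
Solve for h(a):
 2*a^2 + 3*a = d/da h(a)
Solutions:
 h(a) = C1 + 2*a^3/3 + 3*a^2/2


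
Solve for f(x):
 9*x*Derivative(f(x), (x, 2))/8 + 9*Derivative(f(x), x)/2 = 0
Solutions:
 f(x) = C1 + C2/x^3


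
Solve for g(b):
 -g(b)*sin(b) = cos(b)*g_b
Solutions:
 g(b) = C1*cos(b)


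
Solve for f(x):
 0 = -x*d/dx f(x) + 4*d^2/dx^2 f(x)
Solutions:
 f(x) = C1 + C2*erfi(sqrt(2)*x/4)


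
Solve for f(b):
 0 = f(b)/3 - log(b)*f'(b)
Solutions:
 f(b) = C1*exp(Integral(1/log(b), b)/3)


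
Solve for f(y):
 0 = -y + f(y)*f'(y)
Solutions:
 f(y) = -sqrt(C1 + y^2)
 f(y) = sqrt(C1 + y^2)


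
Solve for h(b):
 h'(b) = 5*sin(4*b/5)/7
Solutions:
 h(b) = C1 - 25*cos(4*b/5)/28


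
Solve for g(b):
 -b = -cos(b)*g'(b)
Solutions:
 g(b) = C1 + Integral(b/cos(b), b)


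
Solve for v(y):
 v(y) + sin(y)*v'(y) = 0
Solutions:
 v(y) = C1*sqrt(cos(y) + 1)/sqrt(cos(y) - 1)


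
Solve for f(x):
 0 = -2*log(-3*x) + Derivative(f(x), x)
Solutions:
 f(x) = C1 + 2*x*log(-x) + 2*x*(-1 + log(3))


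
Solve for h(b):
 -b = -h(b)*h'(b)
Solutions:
 h(b) = -sqrt(C1 + b^2)
 h(b) = sqrt(C1 + b^2)


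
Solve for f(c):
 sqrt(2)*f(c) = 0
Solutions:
 f(c) = 0


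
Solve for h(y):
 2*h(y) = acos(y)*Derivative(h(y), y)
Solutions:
 h(y) = C1*exp(2*Integral(1/acos(y), y))


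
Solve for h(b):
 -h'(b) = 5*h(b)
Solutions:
 h(b) = C1*exp(-5*b)


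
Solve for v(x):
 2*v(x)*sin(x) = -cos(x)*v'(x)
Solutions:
 v(x) = C1*cos(x)^2


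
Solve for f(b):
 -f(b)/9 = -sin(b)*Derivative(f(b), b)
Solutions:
 f(b) = C1*(cos(b) - 1)^(1/18)/(cos(b) + 1)^(1/18)


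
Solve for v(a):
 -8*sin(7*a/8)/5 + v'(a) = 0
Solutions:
 v(a) = C1 - 64*cos(7*a/8)/35


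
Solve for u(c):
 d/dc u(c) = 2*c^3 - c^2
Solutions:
 u(c) = C1 + c^4/2 - c^3/3


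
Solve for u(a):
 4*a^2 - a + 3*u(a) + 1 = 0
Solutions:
 u(a) = -4*a^2/3 + a/3 - 1/3


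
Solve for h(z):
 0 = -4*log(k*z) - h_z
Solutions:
 h(z) = C1 - 4*z*log(k*z) + 4*z


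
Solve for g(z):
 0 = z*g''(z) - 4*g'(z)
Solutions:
 g(z) = C1 + C2*z^5


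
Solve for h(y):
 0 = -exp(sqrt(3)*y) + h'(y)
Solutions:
 h(y) = C1 + sqrt(3)*exp(sqrt(3)*y)/3


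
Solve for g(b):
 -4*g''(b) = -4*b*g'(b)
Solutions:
 g(b) = C1 + C2*erfi(sqrt(2)*b/2)


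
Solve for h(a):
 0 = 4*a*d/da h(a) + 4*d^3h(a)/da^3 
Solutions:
 h(a) = C1 + Integral(C2*airyai(-a) + C3*airybi(-a), a)


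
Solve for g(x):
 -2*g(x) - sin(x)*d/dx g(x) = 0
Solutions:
 g(x) = C1*(cos(x) + 1)/(cos(x) - 1)


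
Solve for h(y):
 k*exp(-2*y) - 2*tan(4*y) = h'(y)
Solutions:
 h(y) = C1 - k*exp(-2*y)/2 - log(tan(4*y)^2 + 1)/4


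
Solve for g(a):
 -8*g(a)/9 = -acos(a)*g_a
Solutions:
 g(a) = C1*exp(8*Integral(1/acos(a), a)/9)


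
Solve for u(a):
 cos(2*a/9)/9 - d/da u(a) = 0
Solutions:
 u(a) = C1 + sin(2*a/9)/2


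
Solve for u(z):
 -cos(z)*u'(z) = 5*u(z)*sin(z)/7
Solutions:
 u(z) = C1*cos(z)^(5/7)


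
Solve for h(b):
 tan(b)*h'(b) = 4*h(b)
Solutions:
 h(b) = C1*sin(b)^4


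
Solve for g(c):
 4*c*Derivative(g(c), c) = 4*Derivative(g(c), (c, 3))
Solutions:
 g(c) = C1 + Integral(C2*airyai(c) + C3*airybi(c), c)


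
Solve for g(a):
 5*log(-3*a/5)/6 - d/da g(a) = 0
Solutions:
 g(a) = C1 + 5*a*log(-a)/6 + 5*a*(-log(5) - 1 + log(3))/6


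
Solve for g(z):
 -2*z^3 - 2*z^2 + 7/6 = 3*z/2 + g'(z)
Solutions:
 g(z) = C1 - z^4/2 - 2*z^3/3 - 3*z^2/4 + 7*z/6


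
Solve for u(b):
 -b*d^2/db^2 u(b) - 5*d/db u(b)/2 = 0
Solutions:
 u(b) = C1 + C2/b^(3/2)


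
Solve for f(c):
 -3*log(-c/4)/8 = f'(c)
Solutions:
 f(c) = C1 - 3*c*log(-c)/8 + 3*c*(1 + 2*log(2))/8


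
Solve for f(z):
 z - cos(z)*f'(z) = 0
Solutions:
 f(z) = C1 + Integral(z/cos(z), z)


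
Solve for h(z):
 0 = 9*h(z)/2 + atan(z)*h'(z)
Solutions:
 h(z) = C1*exp(-9*Integral(1/atan(z), z)/2)


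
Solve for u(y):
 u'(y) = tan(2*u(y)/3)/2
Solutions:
 u(y) = -3*asin(C1*exp(y/3))/2 + 3*pi/2
 u(y) = 3*asin(C1*exp(y/3))/2


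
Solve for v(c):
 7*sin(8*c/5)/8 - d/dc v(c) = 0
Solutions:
 v(c) = C1 - 35*cos(8*c/5)/64


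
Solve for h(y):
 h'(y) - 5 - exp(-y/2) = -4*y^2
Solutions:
 h(y) = C1 - 4*y^3/3 + 5*y - 2*exp(-y/2)


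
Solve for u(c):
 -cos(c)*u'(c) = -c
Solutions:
 u(c) = C1 + Integral(c/cos(c), c)


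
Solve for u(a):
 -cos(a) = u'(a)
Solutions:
 u(a) = C1 - sin(a)


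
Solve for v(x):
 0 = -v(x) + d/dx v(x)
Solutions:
 v(x) = C1*exp(x)


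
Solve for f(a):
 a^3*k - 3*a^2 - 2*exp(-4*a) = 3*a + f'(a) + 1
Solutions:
 f(a) = C1 + a^4*k/4 - a^3 - 3*a^2/2 - a + exp(-4*a)/2


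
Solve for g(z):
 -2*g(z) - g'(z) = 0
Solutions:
 g(z) = C1*exp(-2*z)


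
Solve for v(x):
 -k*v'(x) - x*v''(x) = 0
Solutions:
 v(x) = C1 + x^(1 - re(k))*(C2*sin(log(x)*Abs(im(k))) + C3*cos(log(x)*im(k)))


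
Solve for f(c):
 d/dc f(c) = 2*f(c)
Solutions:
 f(c) = C1*exp(2*c)


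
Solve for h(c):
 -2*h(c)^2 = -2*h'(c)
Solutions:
 h(c) = -1/(C1 + c)


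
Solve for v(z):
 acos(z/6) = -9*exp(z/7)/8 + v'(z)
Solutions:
 v(z) = C1 + z*acos(z/6) - sqrt(36 - z^2) + 63*exp(z/7)/8


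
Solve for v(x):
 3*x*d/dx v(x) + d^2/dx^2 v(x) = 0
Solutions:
 v(x) = C1 + C2*erf(sqrt(6)*x/2)


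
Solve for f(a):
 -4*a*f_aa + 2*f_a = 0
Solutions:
 f(a) = C1 + C2*a^(3/2)


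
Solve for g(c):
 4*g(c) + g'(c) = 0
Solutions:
 g(c) = C1*exp(-4*c)


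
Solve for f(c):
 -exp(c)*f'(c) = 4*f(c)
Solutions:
 f(c) = C1*exp(4*exp(-c))


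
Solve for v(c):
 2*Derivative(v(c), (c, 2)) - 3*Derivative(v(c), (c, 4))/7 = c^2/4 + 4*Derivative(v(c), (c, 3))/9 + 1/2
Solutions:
 v(c) = C1 + C2*c + C3*exp(c*(-14 + sqrt(3598))/27) + C4*exp(-c*(14 + sqrt(3598))/27) + c^4/96 + c^3/108 + 1433*c^2/9072


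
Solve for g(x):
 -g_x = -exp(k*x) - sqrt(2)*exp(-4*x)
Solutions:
 g(x) = C1 - sqrt(2)*exp(-4*x)/4 + exp(k*x)/k


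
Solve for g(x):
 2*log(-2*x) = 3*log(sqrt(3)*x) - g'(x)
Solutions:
 g(x) = C1 + x*log(x) + x*(-2*log(2) - 1 + 3*log(3)/2 - 2*I*pi)


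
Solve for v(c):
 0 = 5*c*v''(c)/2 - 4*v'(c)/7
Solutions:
 v(c) = C1 + C2*c^(43/35)


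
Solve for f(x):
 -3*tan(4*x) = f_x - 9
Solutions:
 f(x) = C1 + 9*x + 3*log(cos(4*x))/4


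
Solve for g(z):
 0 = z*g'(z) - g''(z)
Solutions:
 g(z) = C1 + C2*erfi(sqrt(2)*z/2)


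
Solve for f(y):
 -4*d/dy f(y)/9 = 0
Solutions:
 f(y) = C1


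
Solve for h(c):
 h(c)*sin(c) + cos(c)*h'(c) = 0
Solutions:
 h(c) = C1*cos(c)


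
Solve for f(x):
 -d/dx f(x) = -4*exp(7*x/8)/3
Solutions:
 f(x) = C1 + 32*exp(7*x/8)/21


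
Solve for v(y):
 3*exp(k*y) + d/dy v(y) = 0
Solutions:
 v(y) = C1 - 3*exp(k*y)/k


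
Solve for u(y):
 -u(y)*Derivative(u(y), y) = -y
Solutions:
 u(y) = -sqrt(C1 + y^2)
 u(y) = sqrt(C1 + y^2)


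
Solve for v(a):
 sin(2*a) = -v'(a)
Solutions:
 v(a) = C1 + cos(2*a)/2


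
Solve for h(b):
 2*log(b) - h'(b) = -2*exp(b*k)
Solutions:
 h(b) = C1 + 2*b*log(b) - 2*b + Piecewise((2*exp(b*k)/k, Ne(k, 0)), (2*b, True))


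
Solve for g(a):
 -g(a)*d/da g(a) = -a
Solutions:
 g(a) = -sqrt(C1 + a^2)
 g(a) = sqrt(C1 + a^2)


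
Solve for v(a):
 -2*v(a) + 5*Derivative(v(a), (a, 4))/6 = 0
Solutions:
 v(a) = C1*exp(-sqrt(2)*3^(1/4)*5^(3/4)*a/5) + C2*exp(sqrt(2)*3^(1/4)*5^(3/4)*a/5) + C3*sin(sqrt(2)*3^(1/4)*5^(3/4)*a/5) + C4*cos(sqrt(2)*3^(1/4)*5^(3/4)*a/5)


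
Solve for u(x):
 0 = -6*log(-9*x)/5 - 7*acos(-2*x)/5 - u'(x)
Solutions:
 u(x) = C1 - 6*x*log(-x)/5 - 7*x*acos(-2*x)/5 - 12*x*log(3)/5 + 6*x/5 - 7*sqrt(1 - 4*x^2)/10


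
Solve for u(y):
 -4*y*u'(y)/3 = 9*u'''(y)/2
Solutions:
 u(y) = C1 + Integral(C2*airyai(-2*y/3) + C3*airybi(-2*y/3), y)


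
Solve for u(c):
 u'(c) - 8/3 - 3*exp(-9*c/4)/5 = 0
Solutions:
 u(c) = C1 + 8*c/3 - 4*exp(-9*c/4)/15


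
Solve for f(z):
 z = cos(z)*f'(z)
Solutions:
 f(z) = C1 + Integral(z/cos(z), z)


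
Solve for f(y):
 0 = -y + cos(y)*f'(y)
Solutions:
 f(y) = C1 + Integral(y/cos(y), y)


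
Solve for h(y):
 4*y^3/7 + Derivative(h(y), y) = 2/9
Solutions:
 h(y) = C1 - y^4/7 + 2*y/9


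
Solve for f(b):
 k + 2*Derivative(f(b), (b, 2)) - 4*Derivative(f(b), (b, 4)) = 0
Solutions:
 f(b) = C1 + C2*b + C3*exp(-sqrt(2)*b/2) + C4*exp(sqrt(2)*b/2) - b^2*k/4


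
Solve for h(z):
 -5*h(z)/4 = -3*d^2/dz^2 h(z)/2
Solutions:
 h(z) = C1*exp(-sqrt(30)*z/6) + C2*exp(sqrt(30)*z/6)


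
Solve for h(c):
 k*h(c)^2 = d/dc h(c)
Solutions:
 h(c) = -1/(C1 + c*k)


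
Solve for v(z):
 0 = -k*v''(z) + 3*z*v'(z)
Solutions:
 v(z) = C1 + C2*erf(sqrt(6)*z*sqrt(-1/k)/2)/sqrt(-1/k)


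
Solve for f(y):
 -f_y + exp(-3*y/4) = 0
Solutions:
 f(y) = C1 - 4*exp(-3*y/4)/3


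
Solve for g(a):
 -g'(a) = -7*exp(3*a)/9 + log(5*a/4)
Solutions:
 g(a) = C1 - a*log(a) + a*(-log(5) + 1 + 2*log(2)) + 7*exp(3*a)/27


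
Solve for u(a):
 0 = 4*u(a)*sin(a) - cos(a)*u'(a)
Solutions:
 u(a) = C1/cos(a)^4


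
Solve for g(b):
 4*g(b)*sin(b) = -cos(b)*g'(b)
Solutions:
 g(b) = C1*cos(b)^4


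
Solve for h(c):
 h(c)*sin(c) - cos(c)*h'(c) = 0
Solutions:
 h(c) = C1/cos(c)


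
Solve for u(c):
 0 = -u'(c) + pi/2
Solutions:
 u(c) = C1 + pi*c/2


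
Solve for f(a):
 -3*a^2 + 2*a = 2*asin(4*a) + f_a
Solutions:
 f(a) = C1 - a^3 + a^2 - 2*a*asin(4*a) - sqrt(1 - 16*a^2)/2


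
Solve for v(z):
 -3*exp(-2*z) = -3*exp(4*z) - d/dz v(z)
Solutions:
 v(z) = C1 - 3*exp(4*z)/4 - 3*exp(-2*z)/2


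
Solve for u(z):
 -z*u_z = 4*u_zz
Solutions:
 u(z) = C1 + C2*erf(sqrt(2)*z/4)


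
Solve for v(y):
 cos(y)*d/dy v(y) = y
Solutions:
 v(y) = C1 + Integral(y/cos(y), y)


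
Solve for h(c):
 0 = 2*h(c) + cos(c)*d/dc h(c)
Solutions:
 h(c) = C1*(sin(c) - 1)/(sin(c) + 1)


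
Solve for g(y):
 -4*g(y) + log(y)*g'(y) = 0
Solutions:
 g(y) = C1*exp(4*Integral(1/log(y), y))


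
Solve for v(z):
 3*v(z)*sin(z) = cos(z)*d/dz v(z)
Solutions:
 v(z) = C1/cos(z)^3


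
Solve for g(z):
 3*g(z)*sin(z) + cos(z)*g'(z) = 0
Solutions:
 g(z) = C1*cos(z)^3


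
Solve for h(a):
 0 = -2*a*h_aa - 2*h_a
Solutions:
 h(a) = C1 + C2*log(a)


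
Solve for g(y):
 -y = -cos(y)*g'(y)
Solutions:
 g(y) = C1 + Integral(y/cos(y), y)


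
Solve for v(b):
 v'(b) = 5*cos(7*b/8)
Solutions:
 v(b) = C1 + 40*sin(7*b/8)/7


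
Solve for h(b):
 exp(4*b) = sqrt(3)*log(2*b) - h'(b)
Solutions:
 h(b) = C1 + sqrt(3)*b*log(b) + sqrt(3)*b*(-1 + log(2)) - exp(4*b)/4


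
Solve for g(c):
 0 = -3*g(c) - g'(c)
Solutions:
 g(c) = C1*exp(-3*c)


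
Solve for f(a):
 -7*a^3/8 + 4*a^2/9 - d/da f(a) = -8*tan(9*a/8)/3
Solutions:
 f(a) = C1 - 7*a^4/32 + 4*a^3/27 - 64*log(cos(9*a/8))/27


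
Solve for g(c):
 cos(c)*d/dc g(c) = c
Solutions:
 g(c) = C1 + Integral(c/cos(c), c)


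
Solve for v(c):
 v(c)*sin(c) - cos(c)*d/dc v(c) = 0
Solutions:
 v(c) = C1/cos(c)


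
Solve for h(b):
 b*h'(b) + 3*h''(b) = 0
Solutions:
 h(b) = C1 + C2*erf(sqrt(6)*b/6)


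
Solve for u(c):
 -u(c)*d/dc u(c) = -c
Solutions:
 u(c) = -sqrt(C1 + c^2)
 u(c) = sqrt(C1 + c^2)


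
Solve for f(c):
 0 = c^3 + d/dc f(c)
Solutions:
 f(c) = C1 - c^4/4


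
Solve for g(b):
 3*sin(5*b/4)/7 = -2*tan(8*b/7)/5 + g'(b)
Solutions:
 g(b) = C1 - 7*log(cos(8*b/7))/20 - 12*cos(5*b/4)/35


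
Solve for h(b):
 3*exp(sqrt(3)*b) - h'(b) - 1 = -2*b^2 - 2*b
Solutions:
 h(b) = C1 + 2*b^3/3 + b^2 - b + sqrt(3)*exp(sqrt(3)*b)


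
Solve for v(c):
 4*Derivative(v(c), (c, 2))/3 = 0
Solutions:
 v(c) = C1 + C2*c
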